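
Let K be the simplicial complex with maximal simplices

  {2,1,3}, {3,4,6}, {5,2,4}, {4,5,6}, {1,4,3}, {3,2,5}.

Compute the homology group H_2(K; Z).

H_2 = 0.

Take the total order 1 < 2 < 3 < 4 < 5 < 6 on the vertex set. Then K (dimension 2) consists of the simplices:

  0-simplices (6): [1], [2], [3], [4], [5], [6]
  1-simplices (12): [1,2], [1,3], [1,4], [2,3], [2,4], [2,5], [3,4], [3,5], [3,6], [4,5], [4,6], [5,6]
  2-simplices (6): [1,2,3], [1,3,4], [2,3,5], [2,4,5], [3,4,6], [4,5,6]

giving chain groups C_0 ≅ Z^6, C_1 ≅ Z^12, C_2 ≅ Z^6.

The boundary map ∂_1: C_1 → C_0 is given by ∂[p,q] = [q] − [p].
The 6×12 boundary matrix has rank 5 and Smith normal form diag(1,1,1,1,1).

∂_2: C_2 → C_1 maps a triangle to the signed sum of its edges. For instance
  ∂[1,3,4] = [3,4] − [1,4] + [1,3],
  ∂[2,4,5] = [4,5] − [2,5] + [2,4].
The resulting 12×6 matrix has rank 6, and its Smith normal form has invariant factors (1,1,1,1,1,1).

From H_k ≅ ker(∂_k) / im(∂_{k+1}) we obtain:

  H_2: rank ker ∂_2 − rank ∂_3 = (6 − 6) − 0 = 0, and there is no ∂_3, so H_2 ≅ 0.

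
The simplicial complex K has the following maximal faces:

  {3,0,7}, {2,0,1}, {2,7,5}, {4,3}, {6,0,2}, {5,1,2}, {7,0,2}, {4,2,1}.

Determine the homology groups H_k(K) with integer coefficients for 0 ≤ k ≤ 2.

H_0 ≅ Z,  H_1 ≅ Z,  H_2 = 0.

Order the vertices as 0 < 1 < 2 < 3 < 4 < 5 < 6 < 7. Listing each simplex with vertices in this order, K has dimension 2 with simplices:

  0-simplices (8): [0], [1], [2], [3], [4], [5], [6], [7]
  1-simplices (15): [0,1], [0,2], [0,3], [0,6], [0,7], [1,2], [1,4], [1,5], [2,4], [2,5], [2,6], [2,7], [3,4], [3,7], [5,7]
  2-simplices (7): [0,1,2], [0,2,6], [0,2,7], [0,3,7], [1,2,4], [1,2,5], [2,5,7]

so the chain groups are C_0 ≅ Z^8, C_1 ≅ Z^15, C_2 ≅ Z^7.

The boundary map ∂_1: C_1 → C_0 maps an edge to its endpoints' difference, ∂[p,q] = q − p. For instance
  ∂[1,2] = [2] − [1].
As a 8×15 matrix over Z this has rank 7, with invariant factors (1,1,1,1,1,1,1).

Boundary ∂_2: C_2 → C_1 maps a triangle to the signed sum of its edges. For instance
  ∂[0,1,2] = [1,2] − [0,2] + [0,1],
  ∂[2,5,7] = [5,7] − [2,7] + [2,5].
The 15×7 boundary matrix has rank 7 and Smith normal form diag(1,1,1,1,1,1,1).

From H_k ≅ ker(∂_k) / im(∂_{k+1}) we obtain:

  H_0: rank C_0 − rank ∂_1 = 8 − 7 = 1, and the invariant factors of ∂_1 are all 1, so H_0 = Z.
  H_1: rank ker ∂_1 − rank ∂_2 = (15 − 7) − 7 = 1, and the invariant factors of ∂_2 are all 1, so H_1 = Z.
  H_2: rank ker ∂_2 − rank ∂_3 = (7 − 7) − 0 = 0, and there is no ∂_3, so H_2 = 0.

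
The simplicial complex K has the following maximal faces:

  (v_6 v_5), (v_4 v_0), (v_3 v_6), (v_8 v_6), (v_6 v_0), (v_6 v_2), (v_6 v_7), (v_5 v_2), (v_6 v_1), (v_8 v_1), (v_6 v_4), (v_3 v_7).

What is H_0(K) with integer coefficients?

Take the total order v_0 < v_1 < v_2 < v_3 < v_4 < v_5 < v_6 < v_7 < v_8 on the vertex set. Then K (dimension 1) consists of the simplices:

  0-simplices (9): [v_0], [v_1], [v_2], [v_3], [v_4], [v_5], [v_6], [v_7], [v_8]
  1-simplices (12): [v_0,v_4], [v_0,v_6], [v_1,v_6], [v_1,v_8], [v_2,v_5], [v_2,v_6], [v_3,v_6], [v_3,v_7], [v_4,v_6], [v_5,v_6], [v_6,v_7], [v_6,v_8]

so the chain groups are C_0 ≅ Z^9, C_1 ≅ Z^12.

∂_1: C_1 → C_0 maps an edge to its endpoints' difference, ∂[p,q] = q − p. For instance
  ∂[v_0,v_6] = [v_6] − [v_0].
This gives a 9×12 integer matrix of rank 8; reducing to Smith normal form yields diagonal entries (1,1,1,1,1,1,1,1).

From H_k ≅ ker(∂_k) / im(∂_{k+1}) we obtain:

  H_0: rank C_0 − rank ∂_1 = 9 − 8 = 1, and the invariant factors of ∂_1 are all 1, so H_0 ≅ Z.

H_0 = Z.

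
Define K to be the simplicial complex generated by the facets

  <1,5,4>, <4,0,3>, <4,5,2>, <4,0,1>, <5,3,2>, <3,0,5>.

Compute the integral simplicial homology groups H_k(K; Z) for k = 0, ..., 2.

H_0 = Z,  H_1 = Z,  H_2 = 0.

Order the vertices as 0 < 1 < 2 < 3 < 4 < 5. Listing each simplex with vertices in this order, K has dimension 2 with simplices:

  0-simplices (6): [0], [1], [2], [3], [4], [5]
  1-simplices (12): [0,1], [0,3], [0,4], [0,5], [1,4], [1,5], [2,3], [2,4], [2,5], [3,4], [3,5], [4,5]
  2-simplices (6): [0,1,4], [0,3,4], [0,3,5], [1,4,5], [2,3,5], [2,4,5]

giving chain groups C_0 ≅ Z^6, C_1 ≅ Z^12, C_2 ≅ Z^6.

∂_1: C_1 → C_0 maps an edge to its endpoints' difference, ∂[p,q] = q − p. For instance
  ∂[4,5] = [5] − [4].
This gives a 6×12 integer matrix of rank 5; reducing to Smith normal form yields diagonal entries (1,1,1,1,1).

∂_2: C_2 → C_1 acts by ∂[p,q,r] = [q,r] − [p,r] + [p,q]. For instance
  ∂[1,4,5] = [4,5] − [1,5] + [1,4],
  ∂[0,3,4] = [3,4] − [0,4] + [0,3].
The resulting 12×6 matrix has rank 6, and its Smith normal form has invariant factors (1,1,1,1,1,1).

Now H_k = ker ∂_k / im ∂_{k+1}, so:

  H_0: rank C_0 − rank ∂_1 = 6 − 5 = 1, and the invariant factors of ∂_1 are all 1, so H_0 ≅ Z.
  H_1: rank ker ∂_1 − rank ∂_2 = (12 − 5) − 6 = 1, and the invariant factors of ∂_2 are all 1, so H_1 ≅ Z.
  H_2: rank ker ∂_2 − rank ∂_3 = (6 − 6) − 0 = 0, and there is no ∂_3, so H_2 ≅ 0.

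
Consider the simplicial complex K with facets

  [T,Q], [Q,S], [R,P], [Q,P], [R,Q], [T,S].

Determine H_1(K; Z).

Order the vertices as P < Q < R < S < T. Listing each simplex with vertices in this order, K has dimension 1 with simplices:

  0-simplices (5): P, Q, R, S, T
  1-simplices (6): PQ, PR, QR, QS, QT, ST

giving chain groups C_0 ≅ Z^5, C_1 ≅ Z^6.

Boundary ∂_1: C_1 → C_0 is given by ∂[p,q] = [q] − [p]. For instance
  ∂PR = R − P.
As a 5×6 matrix over Z this has rank 4, with invariant factors (1,1,1,1).

Now H_k = ker ∂_k / im ∂_{k+1}, so:

  H_1: rank ker ∂_1 − rank ∂_2 = (6 − 4) − 0 = 2, and there is no ∂_2, so H_1 ≅ Z^2.

H_1 ≅ Z^2.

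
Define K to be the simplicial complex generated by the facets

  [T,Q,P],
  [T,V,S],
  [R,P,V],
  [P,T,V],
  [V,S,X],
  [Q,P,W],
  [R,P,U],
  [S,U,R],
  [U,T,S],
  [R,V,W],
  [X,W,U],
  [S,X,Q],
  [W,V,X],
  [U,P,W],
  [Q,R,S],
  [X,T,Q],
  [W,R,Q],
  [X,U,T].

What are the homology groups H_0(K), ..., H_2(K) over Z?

Fix the vertex order P < Q < R < S < T < U < V < W < X and write every simplex with vertices in increasing order. Then dim K = 2 and the simplices of K are:

  0-simplices (9): P, Q, R, S, T, U, V, W, X
  1-simplices (27): PQ, PR, PT, PU, PV, PW, QR, QS, QT, QW, QX, RS, RU, RV, RW, ST, SU, SV, SX, TU, TV, TX, UW, UX, VW, VX, WX
  2-simplices (18): PQT, PQW, PRU, PRV, PTV, PUW, QRS, QRW, QSX, QTX, RSU, RVW, STU, STV, SVX, TUX, UWX, VWX

giving chain groups C_0 ≅ Z^9, C_1 ≅ Z^27, C_2 ≅ Z^18.

The boundary map ∂_1: C_1 → C_0 sends each edge [p,q] (with p < q) to q − p. For instance
  ∂RV = V − R.
As a 9×27 matrix over Z this has rank 8, with invariant factors (1,1,1,1,1,1,1,1).

Boundary ∂_2: C_2 → C_1 acts by ∂[p,q,r] = [q,r] − [p,r] + [p,q]. For instance
  ∂RVW = VW − RW + RV,
  ∂QTX = TX − QX + QT.
This gives a 27×18 integer matrix of rank 18; reducing to Smith normal form yields diagonal entries (1,1,1,1,1,1,1,1,1,1,1,1,1,1,1,1,1,2).

Now H_k = ker ∂_k / im ∂_{k+1}, so:

  H_0: rank C_0 − rank ∂_1 = 9 − 8 = 1, and the invariant factors of ∂_1 are all 1, so H_0 = Z.
  H_1: rank ker ∂_1 − rank ∂_2 = (27 − 8) − 18 = 1, and ∂_2 has invariant factor 2 > 1, so H_1 = Z ⊕ Z/2.
  H_2: rank ker ∂_2 − rank ∂_3 = (18 − 18) − 0 = 0, and there is no ∂_3, so H_2 = 0.

H_0 ≅ Z,  H_1 ≅ Z ⊕ Z/2,  H_2 = 0.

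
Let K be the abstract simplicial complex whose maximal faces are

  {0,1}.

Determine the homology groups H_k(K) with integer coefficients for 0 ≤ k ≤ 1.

Take the total order 0 < 1 on the vertex set. Then K (dimension 1) consists of the simplices:

  0-simplices (2): [0], [1]
  1-simplices (1): [0,1]

Hence C_0 ≅ Z^2, C_1 ≅ Z^1.

The boundary map ∂_1: C_1 → C_0 maps an edge to its endpoints' difference, ∂[p,q] = q − p.
As a 2×1 matrix over Z this has rank 1, with invariant factors (1).

From H_k ≅ ker(∂_k) / im(∂_{k+1}) we obtain:

  H_0: rank C_0 − rank ∂_1 = 2 − 1 = 1, and the invariant factors of ∂_1 are all 1, so H_0 ≅ Z.
  H_1: rank ker ∂_1 − rank ∂_2 = (1 − 1) − 0 = 0, and there is no ∂_2, so H_1 ≅ 0.

As a check, the Euler characteristic is 2 − 1 = 1, which agrees with 1 − 0 = 1.

H_0 = Z,  H_1 = 0.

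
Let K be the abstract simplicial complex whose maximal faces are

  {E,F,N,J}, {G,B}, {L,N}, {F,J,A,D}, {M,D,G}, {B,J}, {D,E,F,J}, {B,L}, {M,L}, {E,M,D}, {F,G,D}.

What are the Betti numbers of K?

b_0 = 1, b_1 = 3, b_2 = 0, b_3 = 0.

Fix the vertex order A < B < D < E < F < G < J < L < M < N and write every simplex with vertices in increasing order. Then dim K = 3 and the simplices of K are:

  0-simplices (10): A, B, D, E, F, G, J, L, M, N
  1-simplices (22): AD, AF, AJ, BG, BJ, BL, DE, DF, DG, DJ, DM, EF, EJ, EM, EN, FG, FJ, FN, GM, JN, LM, LN
  2-simplices (13): ADF, ADJ, AFJ, DEF, DEJ, DEM, DFG, DFJ, DGM, EFJ, EFN, EJN, FJN
  3-simplices (3): ADFJ, DEFJ, EFJN

so the chain groups are C_0 ≅ Z^10, C_1 ≅ Z^22, C_2 ≅ Z^13, C_3 ≅ Z^3.

Boundary ∂_1: C_1 → C_0 is given by ∂[p,q] = [q] − [p].
The resulting 10×22 matrix has rank 9, and its Smith normal form has invariant factors (1,1,1,1,1,1,1,1,1).

Boundary ∂_2: C_2 → C_1 sends each 2-simplex [p,q,r] to [q,r] − [p,r] + [p,q]. For instance
  ∂DGM = GM − DM + DG,
  ∂ADJ = DJ − AJ + AD.
The resulting 22×13 matrix has rank 10, and its Smith normal form has invariant factors (1,1,1,1,1,1,1,1,1,1).

∂_3: C_3 → C_2 sends each 3-simplex σ to the alternating sum Σ_i (−1)^i (σ with its i-th vertex removed). For instance
  ∂ADFJ = DFJ − AFJ + ADJ − ADF,
  ∂DEFJ = EFJ − DFJ + DEJ − DEF.
The 13×3 boundary matrix has rank 3 and Smith normal form diag(1,1,1).

Computing H_k = (kernel of ∂_k) / (image of ∂_{k+1}):

  H_0: rank C_0 − rank ∂_1 = 10 − 9 = 1, and the invariant factors of ∂_1 are all 1, so H_0 ≅ Z.
  H_1: rank ker ∂_1 − rank ∂_2 = (22 − 9) − 10 = 3, and the invariant factors of ∂_2 are all 1, so H_1 ≅ Z^3.
  H_2: rank ker ∂_2 − rank ∂_3 = (13 − 10) − 3 = 0, and the invariant factors of ∂_3 are all 1, so H_2 ≅ 0.
  H_3: rank ker ∂_3 − rank ∂_4 = (3 − 3) − 0 = 0, and there is no ∂_4, so H_3 ≅ 0.

Hence the Betti numbers are b_0 = 1, b_1 = 3, b_2 = 0, b_3 = 0.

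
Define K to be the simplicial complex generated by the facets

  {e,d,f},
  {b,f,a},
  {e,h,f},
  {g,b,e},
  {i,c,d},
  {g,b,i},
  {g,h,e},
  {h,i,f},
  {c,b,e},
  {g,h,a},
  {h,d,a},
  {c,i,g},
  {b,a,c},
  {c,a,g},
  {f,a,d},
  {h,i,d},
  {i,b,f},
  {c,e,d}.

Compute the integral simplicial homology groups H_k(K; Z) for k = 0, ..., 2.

H_0 ≅ Z,  H_1 ≅ Z ⊕ Z/2Z,  H_2 = 0.

Take the total order a < b < c < d < e < f < g < h < i on the vertex set. Then K (dimension 2) consists of the simplices:

  0-simplices (9): a, b, c, d, e, f, g, h, i
  1-simplices (27): ab, ac, ad, af, ag, ah, bc, be, bf, bg, bi, cd, ce, cg, ci, de, df, dh, di, ef, eg, eh, fh, fi, gh, gi, hi
  2-simplices (18): abc, abf, acg, adf, adh, agh, bce, beg, bfi, bgi, cde, cdi, cgi, def, dhi, efh, egh, fhi

giving chain groups C_0 ≅ Z^9, C_1 ≅ Z^27, C_2 ≅ Z^18.

The boundary map ∂_1: C_1 → C_0 maps an edge to its endpoints' difference, ∂[p,q] = q − p. For instance
  ∂hi = i − h.
As a 9×27 matrix over Z this has rank 8, with invariant factors (1,1,1,1,1,1,1,1).

∂_2: C_2 → C_1 sends each 2-simplex [p,q,r] to [q,r] − [p,r] + [p,q]. For instance
  ∂beg = eg − bg + be,
  ∂adh = dh − ah + ad.
The resulting 27×18 matrix has rank 18, and its Smith normal form has invariant factors (1,1,1,1,1,1,1,1,1,1,1,1,1,1,1,1,1,2).

Reading off H_k = ker ∂_k / im ∂_{k+1}:

  H_0: rank C_0 − rank ∂_1 = 9 − 8 = 1, and the invariant factors of ∂_1 are all 1, so H_0 ≅ Z.
  H_1: rank ker ∂_1 − rank ∂_2 = (27 − 8) − 18 = 1, and ∂_2 has invariant factor 2 > 1, so H_1 ≅ Z ⊕ Z/2Z.
  H_2: rank ker ∂_2 − rank ∂_3 = (18 − 18) − 0 = 0, and there is no ∂_3, so H_2 ≅ 0.

(K is a triangulation of the Klein bottle.)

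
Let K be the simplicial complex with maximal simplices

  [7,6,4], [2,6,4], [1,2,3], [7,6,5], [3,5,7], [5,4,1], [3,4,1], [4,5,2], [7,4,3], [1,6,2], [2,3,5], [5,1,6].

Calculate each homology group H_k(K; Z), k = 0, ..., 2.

Order the vertices as 1 < 2 < 3 < 4 < 5 < 6 < 7. Listing each simplex with vertices in this order, K has dimension 2 with simplices:

  0-simplices (7): [1], [2], [3], [4], [5], [6], [7]
  1-simplices (18): [1,2], [1,3], [1,4], [1,5], [1,6], [2,3], [2,4], [2,5], [2,6], [3,4], [3,5], [3,7], [4,5], [4,6], [4,7], [5,6], [5,7], [6,7]
  2-simplices (12): [1,2,3], [1,2,6], [1,3,4], [1,4,5], [1,5,6], [2,3,5], [2,4,5], [2,4,6], [3,4,7], [3,5,7], [4,6,7], [5,6,7]

Hence C_0 ≅ Z^7, C_1 ≅ Z^18, C_2 ≅ Z^12.

Boundary ∂_1: C_1 → C_0 is given by ∂[p,q] = [q] − [p]. For instance
  ∂[3,4] = [4] − [3].
As a 7×18 matrix over Z this has rank 6, with invariant factors (1,1,1,1,1,1).

The boundary map ∂_2: C_2 → C_1 acts by ∂[p,q,r] = [q,r] − [p,r] + [p,q]. For instance
  ∂[5,6,7] = [6,7] − [5,7] + [5,6],
  ∂[3,5,7] = [5,7] − [3,7] + [3,5].
The resulting 18×12 matrix has rank 12, and its Smith normal form has invariant factors (1,1,1,1,1,1,1,1,1,1,1,2).

Reading off H_k = ker ∂_k / im ∂_{k+1}:

  H_0: rank C_0 − rank ∂_1 = 7 − 6 = 1, and the invariant factors of ∂_1 are all 1, so H_0 = Z.
  H_1: rank ker ∂_1 − rank ∂_2 = (18 − 6) − 12 = 0, and ∂_2 has invariant factor 2 > 1, so H_1 = Z/2.
  H_2: rank ker ∂_2 − rank ∂_3 = (12 − 12) − 0 = 0, and there is no ∂_3, so H_2 = 0.

(K is a triangulation of the real projective plane RP^2.)

H_0 = Z,  H_1 = Z/2,  H_2 = 0.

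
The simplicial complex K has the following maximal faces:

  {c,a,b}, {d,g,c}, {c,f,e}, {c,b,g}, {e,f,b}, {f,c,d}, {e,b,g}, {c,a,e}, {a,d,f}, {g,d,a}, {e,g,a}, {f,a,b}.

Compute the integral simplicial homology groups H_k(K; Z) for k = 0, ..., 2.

Order the vertices as a < b < c < d < e < f < g. Listing each simplex with vertices in this order, K has dimension 2 with simplices:

  0-simplices (7): a, b, c, d, e, f, g
  1-simplices (18): ab, ac, ad, ae, af, ag, bc, be, bf, bg, cd, ce, cf, cg, df, dg, ef, eg
  2-simplices (12): abc, abf, ace, adf, adg, aeg, bcg, bef, beg, cdf, cdg, cef

Hence C_0 ≅ Z^7, C_1 ≅ Z^18, C_2 ≅ Z^12.

∂_1: C_1 → C_0 maps an edge to its endpoints' difference, ∂[p,q] = q − p. For instance
  ∂bg = g − b.
This gives a 7×18 integer matrix of rank 6; reducing to Smith normal form yields diagonal entries (1,1,1,1,1,1).

The boundary map ∂_2: C_2 → C_1 acts by ∂[p,q,r] = [q,r] − [p,r] + [p,q]. For instance
  ∂aeg = eg − ag + ae,
  ∂cef = ef − cf + ce.
The 18×12 boundary matrix has rank 12 and Smith normal form diag(1,1,1,1,1,1,1,1,1,1,1,2).

Computing H_k = (kernel of ∂_k) / (image of ∂_{k+1}):

  H_0: rank C_0 − rank ∂_1 = 7 − 6 = 1, and the invariant factors of ∂_1 are all 1, so H_0 = Z.
  H_1: rank ker ∂_1 − rank ∂_2 = (18 − 6) − 12 = 0, and ∂_2 has invariant factor 2 > 1, so H_1 = Z/2.
  H_2: rank ker ∂_2 − rank ∂_3 = (12 − 12) − 0 = 0, and there is no ∂_3, so H_2 = 0.

(K is a triangulation of the real projective plane RP^2.)

H_0 ≅ Z,  H_1 ≅ Z/2,  H_2 = 0.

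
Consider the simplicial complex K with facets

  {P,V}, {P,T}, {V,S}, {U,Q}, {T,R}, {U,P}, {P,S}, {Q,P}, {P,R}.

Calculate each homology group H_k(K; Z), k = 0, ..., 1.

Fix the vertex order P < Q < R < S < T < U < V and write every simplex with vertices in increasing order. Then dim K = 1 and the simplices of K are:

  0-simplices (7): P, Q, R, S, T, U, V
  1-simplices (9): PQ, PR, PS, PT, PU, PV, QU, RT, SV

so the chain groups are C_0 ≅ Z^7, C_1 ≅ Z^9.

Boundary ∂_1: C_1 → C_0 sends each edge [p,q] (with p < q) to q − p. For instance
  ∂PS = S − P.
The 7×9 boundary matrix has rank 6 and Smith normal form diag(1,1,1,1,1,1).

Computing H_k = (kernel of ∂_k) / (image of ∂_{k+1}):

  H_0: rank C_0 − rank ∂_1 = 7 − 6 = 1, and the invariant factors of ∂_1 are all 1, so H_0 ≅ Z.
  H_1: rank ker ∂_1 − rank ∂_2 = (9 − 6) − 0 = 3, and there is no ∂_2, so H_1 ≅ Z^3.

(K is a triangulation of a wedge of 3 circles.)

H_0 ≅ Z,  H_1 ≅ Z^3.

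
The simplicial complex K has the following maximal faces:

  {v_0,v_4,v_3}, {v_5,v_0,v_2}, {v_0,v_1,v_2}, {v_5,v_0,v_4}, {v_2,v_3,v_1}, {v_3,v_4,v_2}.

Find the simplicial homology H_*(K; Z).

H_0 ≅ Z,  H_1 ≅ Z,  H_2 = 0.

Order the vertices as v_0 < v_1 < v_2 < v_3 < v_4 < v_5. Listing each simplex with vertices in this order, K has dimension 2 with simplices:

  0-simplices (6): [v_0], [v_1], [v_2], [v_3], [v_4], [v_5]
  1-simplices (12): [v_0,v_1], [v_0,v_2], [v_0,v_3], [v_0,v_4], [v_0,v_5], [v_1,v_2], [v_1,v_3], [v_2,v_3], [v_2,v_4], [v_2,v_5], [v_3,v_4], [v_4,v_5]
  2-simplices (6): [v_0,v_1,v_2], [v_0,v_2,v_5], [v_0,v_3,v_4], [v_0,v_4,v_5], [v_1,v_2,v_3], [v_2,v_3,v_4]

so the chain groups are C_0 ≅ Z^6, C_1 ≅ Z^12, C_2 ≅ Z^6.

∂_1: C_1 → C_0 maps an edge to its endpoints' difference, ∂[p,q] = q − p.
The 6×12 boundary matrix has rank 5 and Smith normal form diag(1,1,1,1,1).

The boundary map ∂_2: C_2 → C_1 maps a triangle to the signed sum of its edges. For instance
  ∂[v_0,v_1,v_2] = [v_1,v_2] − [v_0,v_2] + [v_0,v_1],
  ∂[v_2,v_3,v_4] = [v_3,v_4] − [v_2,v_4] + [v_2,v_3].
As a 12×6 matrix over Z this has rank 6, with invariant factors (1,1,1,1,1,1).

Now H_k = ker ∂_k / im ∂_{k+1}, so:

  H_0: rank C_0 − rank ∂_1 = 6 − 5 = 1, and the invariant factors of ∂_1 are all 1, so H_0 ≅ Z.
  H_1: rank ker ∂_1 − rank ∂_2 = (12 − 5) − 6 = 1, and the invariant factors of ∂_2 are all 1, so H_1 ≅ Z.
  H_2: rank ker ∂_2 − rank ∂_3 = (6 − 6) − 0 = 0, and there is no ∂_3, so H_2 ≅ 0.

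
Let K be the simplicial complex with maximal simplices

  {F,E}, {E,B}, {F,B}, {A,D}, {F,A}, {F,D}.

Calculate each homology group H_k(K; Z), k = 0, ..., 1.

H_0 = Z,  H_1 = Z^2.

Fix the vertex order A < B < D < E < F and write every simplex with vertices in increasing order. Then dim K = 1 and the simplices of K are:

  0-simplices (5): A, B, D, E, F
  1-simplices (6): AD, AF, BE, BF, DF, EF

Hence C_0 ≅ Z^5, C_1 ≅ Z^6.

Boundary ∂_1: C_1 → C_0 maps an edge to its endpoints' difference, ∂[p,q] = q − p. For instance
  ∂BF = F − B.
As a 5×6 matrix over Z this has rank 4, with invariant factors (1,1,1,1).

From H_k ≅ ker(∂_k) / im(∂_{k+1}) we obtain:

  H_0: rank C_0 − rank ∂_1 = 5 − 4 = 1, and the invariant factors of ∂_1 are all 1, so H_0 ≅ Z.
  H_1: rank ker ∂_1 − rank ∂_2 = (6 − 4) − 0 = 2, and there is no ∂_2, so H_1 ≅ Z^2.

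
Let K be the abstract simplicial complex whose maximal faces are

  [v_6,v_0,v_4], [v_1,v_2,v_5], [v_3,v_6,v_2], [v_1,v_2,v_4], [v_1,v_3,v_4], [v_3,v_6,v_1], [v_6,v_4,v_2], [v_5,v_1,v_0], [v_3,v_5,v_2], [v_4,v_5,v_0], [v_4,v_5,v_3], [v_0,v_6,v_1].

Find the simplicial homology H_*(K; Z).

H_0 = Z,  H_1 = Z/2,  H_2 = 0.

Fix the vertex order v_0 < v_1 < v_2 < v_3 < v_4 < v_5 < v_6 and write every simplex with vertices in increasing order. Then dim K = 2 and the simplices of K are:

  0-simplices (7): [v_0], [v_1], [v_2], [v_3], [v_4], [v_5], [v_6]
  1-simplices (18): (18 of them)
  2-simplices (12): (12 of them)

giving chain groups C_0 ≅ Z^7, C_1 ≅ Z^18, C_2 ≅ Z^12.

Boundary ∂_1: C_1 → C_0 sends each edge [p,q] (with p < q) to q − p.
The resulting 7×18 matrix has rank 6, and its Smith normal form has invariant factors (1,1,1,1,1,1).

The boundary map ∂_2: C_2 → C_1 sends each 2-simplex [p,q,r] to [q,r] − [p,r] + [p,q]. For instance
  ∂[v_1,v_3,v_6] = [v_3,v_6] − [v_1,v_6] + [v_1,v_3],
  ∂[v_0,v_1,v_5] = [v_1,v_5] − [v_0,v_5] + [v_0,v_1].
The 18×12 boundary matrix has rank 12 and Smith normal form diag(1,1,1,1,1,1,1,1,1,1,1,2).

From H_k ≅ ker(∂_k) / im(∂_{k+1}) we obtain:

  H_0: rank C_0 − rank ∂_1 = 7 − 6 = 1, and the invariant factors of ∂_1 are all 1, so H_0 ≅ Z.
  H_1: rank ker ∂_1 − rank ∂_2 = (18 − 6) − 12 = 0, and ∂_2 has invariant factor 2 > 1, so H_1 ≅ Z/2.
  H_2: rank ker ∂_2 − rank ∂_3 = (12 − 12) − 0 = 0, and there is no ∂_3, so H_2 ≅ 0.

(K is a triangulation of the real projective plane RP^2.)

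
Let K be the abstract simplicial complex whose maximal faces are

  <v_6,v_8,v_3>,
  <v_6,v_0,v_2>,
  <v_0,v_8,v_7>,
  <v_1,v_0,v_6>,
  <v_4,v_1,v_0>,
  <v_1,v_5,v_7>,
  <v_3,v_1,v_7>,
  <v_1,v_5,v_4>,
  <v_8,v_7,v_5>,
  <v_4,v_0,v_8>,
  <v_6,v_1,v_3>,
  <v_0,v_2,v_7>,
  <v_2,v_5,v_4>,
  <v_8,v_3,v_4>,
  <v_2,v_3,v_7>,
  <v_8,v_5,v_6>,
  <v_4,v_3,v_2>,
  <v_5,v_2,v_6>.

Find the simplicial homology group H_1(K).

Fix the vertex order v_0 < v_1 < v_2 < v_3 < v_4 < v_5 < v_6 < v_7 < v_8 and write every simplex with vertices in increasing order. Then dim K = 2 and the simplices of K are:

  0-simplices (9): [v_0], [v_1], [v_2], [v_3], [v_4], [v_5], [v_6], [v_7], [v_8]
  1-simplices (27): (27 of them)
  2-simplices (18): (18 of them)

giving chain groups C_0 ≅ Z^9, C_1 ≅ Z^27, C_2 ≅ Z^18.

∂_1: C_1 → C_0 maps an edge to its endpoints' difference, ∂[p,q] = q − p.
This gives a 9×27 integer matrix of rank 8; reducing to Smith normal form yields diagonal entries (1,1,1,1,1,1,1,1).

The boundary map ∂_2: C_2 → C_1 acts by ∂[p,q,r] = [q,r] − [p,r] + [p,q]. For instance
  ∂[v_0,v_1,v_4] = [v_1,v_4] − [v_0,v_4] + [v_0,v_1],
  ∂[v_0,v_2,v_6] = [v_2,v_6] − [v_0,v_6] + [v_0,v_2].
This gives a 27×18 integer matrix of rank 17; reducing to Smith normal form yields diagonal entries (1,1,1,1,1,1,1,1,1,1,1,1,1,1,1,1,1).

From H_k ≅ ker(∂_k) / im(∂_{k+1}) we obtain:

  H_1: rank ker ∂_1 − rank ∂_2 = (27 − 8) − 17 = 2, and the invariant factors of ∂_2 are all 1, so H_1 ≅ Z^2.

(K is a triangulation of the torus T^2.)

H_1 ≅ Z^2.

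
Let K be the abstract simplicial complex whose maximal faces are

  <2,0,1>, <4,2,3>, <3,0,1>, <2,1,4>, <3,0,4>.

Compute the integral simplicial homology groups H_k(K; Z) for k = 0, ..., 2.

H_0 ≅ Z,  H_1 ≅ Z,  H_2 = 0.

Fix the vertex order 0 < 1 < 2 < 3 < 4 and write every simplex with vertices in increasing order. Then dim K = 2 and the simplices of K are:

  0-simplices (5): [0], [1], [2], [3], [4]
  1-simplices (10): [0,1], [0,2], [0,3], [0,4], [1,2], [1,3], [1,4], [2,3], [2,4], [3,4]
  2-simplices (5): [0,1,2], [0,1,3], [0,3,4], [1,2,4], [2,3,4]

so the chain groups are C_0 ≅ Z^5, C_1 ≅ Z^10, C_2 ≅ Z^5.

Boundary ∂_1: C_1 → C_0 sends each edge [p,q] (with p < q) to q − p. For instance
  ∂[0,4] = [4] − [0].
The 5×10 boundary matrix has rank 4 and Smith normal form diag(1,1,1,1).

∂_2: C_2 → C_1 acts by ∂[p,q,r] = [q,r] − [p,r] + [p,q]. For instance
  ∂[1,2,4] = [2,4] − [1,4] + [1,2],
  ∂[0,1,3] = [1,3] − [0,3] + [0,1].
As a 10×5 matrix over Z this has rank 5, with invariant factors (1,1,1,1,1).

Now H_k = ker ∂_k / im ∂_{k+1}, so:

  H_0: rank C_0 − rank ∂_1 = 5 − 4 = 1, and the invariant factors of ∂_1 are all 1, so H_0 = Z.
  H_1: rank ker ∂_1 − rank ∂_2 = (10 − 4) − 5 = 1, and the invariant factors of ∂_2 are all 1, so H_1 = Z.
  H_2: rank ker ∂_2 − rank ∂_3 = (5 − 5) − 0 = 0, and there is no ∂_3, so H_2 = 0.

As a check, the Euler characteristic is 5 − 10 + 5 = 0, which agrees with 1 − 1 + 0 = 0.
(K is a triangulation of the Möbius band.)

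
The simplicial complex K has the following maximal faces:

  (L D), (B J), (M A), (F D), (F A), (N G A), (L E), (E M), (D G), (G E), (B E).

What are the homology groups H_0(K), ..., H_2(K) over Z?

Fix the vertex order A < B < D < E < F < G < J < L < M < N and write every simplex with vertices in increasing order. Then dim K = 2 and the simplices of K are:

  0-simplices (10): A, B, D, E, F, G, J, L, M, N
  1-simplices (13): AF, AG, AM, AN, BE, BJ, DF, DG, DL, EG, EL, EM, GN
  2-simplices (1): AGN

Hence C_0 ≅ Z^10, C_1 ≅ Z^13, C_2 ≅ Z^1.

∂_1: C_1 → C_0 is given by ∂[p,q] = [q] − [p]. For instance
  ∂DF = F − D.
The resulting 10×13 matrix has rank 9, and its Smith normal form has invariant factors (1,1,1,1,1,1,1,1,1).

∂_2: C_2 → C_1 sends each 2-simplex [p,q,r] to [q,r] − [p,r] + [p,q]. For instance
  ∂AGN = GN − AN + AG.
The resulting 13×1 matrix has rank 1, and its Smith normal form has invariant factors (1).

Reading off H_k = ker ∂_k / im ∂_{k+1}:

  H_0: rank C_0 − rank ∂_1 = 10 − 9 = 1, and the invariant factors of ∂_1 are all 1, so H_0 = Z.
  H_1: rank ker ∂_1 − rank ∂_2 = (13 − 9) − 1 = 3, and the invariant factors of ∂_2 are all 1, so H_1 = Z^3.
  H_2: rank ker ∂_2 − rank ∂_3 = (1 − 1) − 0 = 0, and there is no ∂_3, so H_2 = 0.

H_0 = Z,  H_1 = Z^3,  H_2 = 0.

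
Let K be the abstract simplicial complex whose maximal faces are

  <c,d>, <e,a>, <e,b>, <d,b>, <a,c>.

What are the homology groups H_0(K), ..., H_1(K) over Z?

Take the total order a < b < c < d < e on the vertex set. Then K (dimension 1) consists of the simplices:

  0-simplices (5): a, b, c, d, e
  1-simplices (5): ac, ae, bd, be, cd

so the chain groups are C_0 ≅ Z^5, C_1 ≅ Z^5.

∂_1: C_1 → C_0 maps an edge to its endpoints' difference, ∂[p,q] = q − p.
The 5×5 boundary matrix has rank 4 and Smith normal form diag(1,1,1,1).

Now H_k = ker ∂_k / im ∂_{k+1}, so:

  H_0: rank C_0 − rank ∂_1 = 5 − 4 = 1, and the invariant factors of ∂_1 are all 1, so H_0 ≅ Z.
  H_1: rank ker ∂_1 − rank ∂_2 = (5 − 4) − 0 = 1, and there is no ∂_2, so H_1 ≅ Z.

As a check, the Euler characteristic is 5 − 5 = 0, which agrees with 1 − 1 = 0.
(K is a triangulation of the circle S^1.)

H_0 = Z,  H_1 = Z.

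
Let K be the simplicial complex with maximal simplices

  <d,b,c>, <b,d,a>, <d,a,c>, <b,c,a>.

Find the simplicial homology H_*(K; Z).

Fix the vertex order a < b < c < d and write every simplex with vertices in increasing order. Then dim K = 2 and the simplices of K are:

  0-simplices (4): a, b, c, d
  1-simplices (6): ab, ac, ad, bc, bd, cd
  2-simplices (4): abc, abd, acd, bcd

Hence C_0 ≅ Z^4, C_1 ≅ Z^6, C_2 ≅ Z^4.

The boundary map ∂_1: C_1 → C_0 maps an edge to its endpoints' difference, ∂[p,q] = q − p. For instance
  ∂bd = d − b.
This gives a 4×6 integer matrix of rank 3; reducing to Smith normal form yields diagonal entries (1,1,1).

Boundary ∂_2: C_2 → C_1 acts by ∂[p,q,r] = [q,r] − [p,r] + [p,q]. For instance
  ∂abd = bd − ad + ab,
  ∂bcd = cd − bd + bc.
This gives a 6×4 integer matrix of rank 3; reducing to Smith normal form yields diagonal entries (1,1,1).

Reading off H_k = ker ∂_k / im ∂_{k+1}:

  H_0: rank C_0 − rank ∂_1 = 4 − 3 = 1, and the invariant factors of ∂_1 are all 1, so H_0 = Z.
  H_1: rank ker ∂_1 − rank ∂_2 = (6 − 3) − 3 = 0, and the invariant factors of ∂_2 are all 1, so H_1 = 0.
  H_2: rank ker ∂_2 − rank ∂_3 = (4 − 3) − 0 = 1, and there is no ∂_3, so H_2 = Z.

H_0 = Z,  H_1 = 0,  H_2 = Z.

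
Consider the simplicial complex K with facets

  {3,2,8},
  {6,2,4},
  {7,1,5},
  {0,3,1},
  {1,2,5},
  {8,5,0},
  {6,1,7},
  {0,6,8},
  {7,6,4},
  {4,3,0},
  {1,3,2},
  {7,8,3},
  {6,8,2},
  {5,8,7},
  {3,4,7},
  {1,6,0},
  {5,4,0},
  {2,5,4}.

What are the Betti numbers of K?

b_0 = 1, b_1 = 2, b_2 = 1.

Take the total order 0 < 1 < 2 < 3 < 4 < 5 < 6 < 7 < 8 on the vertex set. Then K (dimension 2) consists of the simplices:

  0-simplices (9): [0], [1], [2], [3], [4], [5], [6], [7], [8]
  1-simplices (27): (27 of them)
  2-simplices (18): [0,1,3], [0,1,6], [0,3,4], [0,4,5], [0,5,8], [0,6,8], [1,2,3], [1,2,5], [1,5,7], [1,6,7], [2,3,8], [2,4,5], [2,4,6], [2,6,8], [3,4,7], [3,7,8], [4,6,7], [5,7,8]

so the chain groups are C_0 ≅ Z^9, C_1 ≅ Z^27, C_2 ≅ Z^18.

∂_1: C_1 → C_0 maps an edge to its endpoints' difference, ∂[p,q] = q − p. For instance
  ∂[5,7] = [7] − [5].
This gives a 9×27 integer matrix of rank 8; reducing to Smith normal form yields diagonal entries (1,1,1,1,1,1,1,1).

∂_2: C_2 → C_1 sends each 2-simplex [p,q,r] to [q,r] − [p,r] + [p,q]. For instance
  ∂[2,4,6] = [4,6] − [2,6] + [2,4],
  ∂[2,3,8] = [3,8] − [2,8] + [2,3].
As a 27×18 matrix over Z this has rank 17, with invariant factors (1,1,1,1,1,1,1,1,1,1,1,1,1,1,1,1,1).

From H_k ≅ ker(∂_k) / im(∂_{k+1}) we obtain:

  H_0: rank C_0 − rank ∂_1 = 9 − 8 = 1, and the invariant factors of ∂_1 are all 1, so H_0 = Z.
  H_1: rank ker ∂_1 − rank ∂_2 = (27 − 8) − 17 = 2, and the invariant factors of ∂_2 are all 1, so H_1 = Z^2.
  H_2: rank ker ∂_2 − rank ∂_3 = (18 − 17) − 0 = 1, and there is no ∂_3, so H_2 = Z.

Hence the Betti numbers are b_0 = 1, b_1 = 2, b_2 = 1.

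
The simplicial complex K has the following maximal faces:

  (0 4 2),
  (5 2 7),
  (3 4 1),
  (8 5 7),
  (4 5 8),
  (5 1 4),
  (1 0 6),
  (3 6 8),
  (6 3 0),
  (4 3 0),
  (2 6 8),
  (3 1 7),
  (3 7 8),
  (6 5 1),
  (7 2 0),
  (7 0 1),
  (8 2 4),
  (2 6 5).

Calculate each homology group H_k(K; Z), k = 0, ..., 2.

Order the vertices as 0 < 1 < 2 < 3 < 4 < 5 < 6 < 7 < 8. Listing each simplex with vertices in this order, K has dimension 2 with simplices:

  0-simplices (9): [0], [1], [2], [3], [4], [5], [6], [7], [8]
  1-simplices (27): (27 of them)
  2-simplices (18): [0,1,6], [0,1,7], [0,2,4], [0,2,7], [0,3,4], [0,3,6], [1,3,4], [1,3,7], [1,4,5], [1,5,6], [2,4,8], [2,5,6], [2,5,7], [2,6,8], [3,6,8], [3,7,8], [4,5,8], [5,7,8]

so the chain groups are C_0 ≅ Z^9, C_1 ≅ Z^27, C_2 ≅ Z^18.

∂_1: C_1 → C_0 is given by ∂[p,q] = [q] − [p]. For instance
  ∂[3,7] = [7] − [3].
The resulting 9×27 matrix has rank 8, and its Smith normal form has invariant factors (1,1,1,1,1,1,1,1).

The boundary map ∂_2: C_2 → C_1 acts by ∂[p,q,r] = [q,r] − [p,r] + [p,q]. For instance
  ∂[1,5,6] = [5,6] − [1,6] + [1,5],
  ∂[2,6,8] = [6,8] − [2,8] + [2,6].
This gives a 27×18 integer matrix of rank 18; reducing to Smith normal form yields diagonal entries (1,1,1,1,1,1,1,1,1,1,1,1,1,1,1,1,1,2).

Reading off H_k = ker ∂_k / im ∂_{k+1}:

  H_0: rank C_0 − rank ∂_1 = 9 − 8 = 1, and the invariant factors of ∂_1 are all 1, so H_0 ≅ Z.
  H_1: rank ker ∂_1 − rank ∂_2 = (27 − 8) − 18 = 1, and ∂_2 has invariant factor 2 > 1, so H_1 ≅ Z × Z/2.
  H_2: rank ker ∂_2 − rank ∂_3 = (18 − 18) − 0 = 0, and there is no ∂_3, so H_2 ≅ 0.

H_0 = Z,  H_1 = Z × Z/2,  H_2 = 0.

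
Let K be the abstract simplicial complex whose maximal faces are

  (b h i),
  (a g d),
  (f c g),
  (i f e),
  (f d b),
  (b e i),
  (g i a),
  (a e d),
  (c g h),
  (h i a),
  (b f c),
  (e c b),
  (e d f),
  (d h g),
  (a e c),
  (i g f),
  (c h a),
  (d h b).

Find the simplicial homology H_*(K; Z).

H_0 = Z,  H_1 = Z ⊕ Z/2Z,  H_2 = 0.

K has 9 vertices, 27 edges, 18 triangles.
rank ∂_0 = 0, rank ∂_1 = 8 ⇒ b_0 = 9 − 0 − 8 = 1; all invariant factors of ∂_1 are 1 so no torsion. So H_0 ≅ Z.
rank ∂_1 = 8, rank ∂_2 = 18 ⇒ b_1 = 27 − 8 − 18 = 1; ∂_2 has invariant factor(s) [2] giving torsion. So H_1 ≅ Z ⊕ Z/2Z.
rank ∂_2 = 18, rank ∂_3 = 0 ⇒ b_2 = 18 − 18 − 0 = 0. So H_2 ≅ 0.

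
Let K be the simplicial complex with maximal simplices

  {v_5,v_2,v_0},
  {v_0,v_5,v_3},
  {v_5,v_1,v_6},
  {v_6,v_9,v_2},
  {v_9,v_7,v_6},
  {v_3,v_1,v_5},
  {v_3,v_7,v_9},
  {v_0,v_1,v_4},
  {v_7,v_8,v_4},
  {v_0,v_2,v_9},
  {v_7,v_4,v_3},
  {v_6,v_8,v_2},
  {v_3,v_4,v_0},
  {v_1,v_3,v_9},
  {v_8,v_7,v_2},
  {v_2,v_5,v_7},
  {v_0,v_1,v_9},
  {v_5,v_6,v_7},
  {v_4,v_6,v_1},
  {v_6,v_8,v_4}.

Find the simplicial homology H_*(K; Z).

H_0 ≅ Z,  H_1 ≅ Z ⊕ Z/2,  H_2 = 0.

Take the total order v_0 < v_1 < v_2 < v_3 < v_4 < v_5 < v_6 < v_7 < v_8 < v_9 on the vertex set. Then K (dimension 2) consists of the simplices:

  0-simplices (10): [v_0], [v_1], [v_2], [v_3], [v_4], [v_5], [v_6], [v_7], [v_8], [v_9]
  1-simplices (30): (30 of them)
  2-simplices (20): (20 of them)

so the chain groups are C_0 ≅ Z^10, C_1 ≅ Z^30, C_2 ≅ Z^20.

The boundary map ∂_1: C_1 → C_0 is given by ∂[p,q] = [q] − [p].
This gives a 10×30 integer matrix of rank 9; reducing to Smith normal form yields diagonal entries (1,1,1,1,1,1,1,1,1).

The boundary map ∂_2: C_2 → C_1 sends each 2-simplex [p,q,r] to [q,r] − [p,r] + [p,q]. For instance
  ∂[v_0,v_1,v_4] = [v_1,v_4] − [v_0,v_4] + [v_0,v_1],
  ∂[v_3,v_7,v_9] = [v_7,v_9] − [v_3,v_9] + [v_3,v_7].
The resulting 30×20 matrix has rank 20, and its Smith normal form has invariant factors (1,1,1,1,1,1,1,1,1,1,1,1,1,1,1,1,1,1,1,2).

Reading off H_k = ker ∂_k / im ∂_{k+1}:

  H_0: rank C_0 − rank ∂_1 = 10 − 9 = 1, and the invariant factors of ∂_1 are all 1, so H_0 ≅ Z.
  H_1: rank ker ∂_1 − rank ∂_2 = (30 − 9) − 20 = 1, and ∂_2 has invariant factor 2 > 1, so H_1 ≅ Z ⊕ Z/2.
  H_2: rank ker ∂_2 − rank ∂_3 = (20 − 20) − 0 = 0, and there is no ∂_3, so H_2 ≅ 0.

As a check, the Euler characteristic is 10 − 30 + 20 = 0, which agrees with 1 − 1 + 0 = 0.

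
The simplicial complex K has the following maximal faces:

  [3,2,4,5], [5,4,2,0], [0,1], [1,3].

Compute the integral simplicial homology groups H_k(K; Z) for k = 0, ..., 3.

Order the vertices as 0 < 1 < 2 < 3 < 4 < 5. Listing each simplex with vertices in this order, K has dimension 3 with simplices:

  0-simplices (6): [0], [1], [2], [3], [4], [5]
  1-simplices (11): [0,1], [0,2], [0,4], [0,5], [1,3], [2,3], [2,4], [2,5], [3,4], [3,5], [4,5]
  2-simplices (7): [0,2,4], [0,2,5], [0,4,5], [2,3,4], [2,3,5], [2,4,5], [3,4,5]
  3-simplices (2): [0,2,4,5], [2,3,4,5]

giving chain groups C_0 ≅ Z^6, C_1 ≅ Z^11, C_2 ≅ Z^7, C_3 ≅ Z^2.

∂_1: C_1 → C_0 maps an edge to its endpoints' difference, ∂[p,q] = q − p.
The resulting 6×11 matrix has rank 5, and its Smith normal form has invariant factors (1,1,1,1,1).

Boundary ∂_2: C_2 → C_1 maps a triangle to the signed sum of its edges. For instance
  ∂[3,4,5] = [4,5] − [3,5] + [3,4],
  ∂[2,4,5] = [4,5] − [2,5] + [2,4].
The resulting 11×7 matrix has rank 5, and its Smith normal form has invariant factors (1,1,1,1,1).

The boundary map ∂_3: C_3 → C_2 sends each 3-simplex σ to the alternating sum Σ_i (−1)^i (σ with its i-th vertex removed). For instance
  ∂[2,3,4,5] = [3,4,5] − [2,4,5] + [2,3,5] − [2,3,4],
  ∂[0,2,4,5] = [2,4,5] − [0,4,5] + [0,2,5] − [0,2,4].
This gives a 7×2 integer matrix of rank 2; reducing to Smith normal form yields diagonal entries (1,1).

Computing H_k = (kernel of ∂_k) / (image of ∂_{k+1}):

  H_0: rank C_0 − rank ∂_1 = 6 − 5 = 1, and the invariant factors of ∂_1 are all 1, so H_0 = Z.
  H_1: rank ker ∂_1 − rank ∂_2 = (11 − 5) − 5 = 1, and the invariant factors of ∂_2 are all 1, so H_1 = Z.
  H_2: rank ker ∂_2 − rank ∂_3 = (7 − 5) − 2 = 0, and the invariant factors of ∂_3 are all 1, so H_2 = 0.
  H_3: rank ker ∂_3 − rank ∂_4 = (2 − 2) − 0 = 0, and there is no ∂_4, so H_3 = 0.

H_0 = Z,  H_1 = Z,  H_2 = 0,  H_3 = 0.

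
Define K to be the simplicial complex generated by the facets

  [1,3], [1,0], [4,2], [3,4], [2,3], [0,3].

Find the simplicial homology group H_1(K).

Order the vertices as 0 < 1 < 2 < 3 < 4. Listing each simplex with vertices in this order, K has dimension 1 with simplices:

  0-simplices (5): [0], [1], [2], [3], [4]
  1-simplices (6): [0,1], [0,3], [1,3], [2,3], [2,4], [3,4]

so the chain groups are C_0 ≅ Z^5, C_1 ≅ Z^6.

The boundary map ∂_1: C_1 → C_0 is given by ∂[p,q] = [q] − [p].
As a 5×6 matrix over Z this has rank 4, with invariant factors (1,1,1,1).

Computing H_k = (kernel of ∂_k) / (image of ∂_{k+1}):

  H_1: rank ker ∂_1 − rank ∂_2 = (6 − 4) − 0 = 2, and there is no ∂_2, so H_1 = Z^2.

H_1 ≅ Z^2.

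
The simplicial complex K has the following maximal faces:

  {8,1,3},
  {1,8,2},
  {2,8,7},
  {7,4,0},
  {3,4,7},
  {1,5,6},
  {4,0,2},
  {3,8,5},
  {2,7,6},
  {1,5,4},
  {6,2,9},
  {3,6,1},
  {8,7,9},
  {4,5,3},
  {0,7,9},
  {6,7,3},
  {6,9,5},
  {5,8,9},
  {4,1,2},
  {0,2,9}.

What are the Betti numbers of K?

Fix the vertex order 0 < 1 < 2 < 3 < 4 < 5 < 6 < 7 < 8 < 9 and write every simplex with vertices in increasing order. Then dim K = 2 and the simplices of K are:

  0-simplices (10): [0], [1], [2], [3], [4], [5], [6], [7], [8], [9]
  1-simplices (30): (30 of them)
  2-simplices (20): (20 of them)

so the chain groups are C_0 ≅ Z^10, C_1 ≅ Z^30, C_2 ≅ Z^20.

∂_1: C_1 → C_0 maps an edge to its endpoints' difference, ∂[p,q] = q − p.
As a 10×30 matrix over Z this has rank 9, with invariant factors (1,1,1,1,1,1,1,1,1).

The boundary map ∂_2: C_2 → C_1 acts by ∂[p,q,r] = [q,r] − [p,r] + [p,q]. For instance
  ∂[3,4,7] = [4,7] − [3,7] + [3,4],
  ∂[1,4,5] = [4,5] − [1,5] + [1,4].
The resulting 30×20 matrix has rank 20, and its Smith normal form has invariant factors (1,1,1,1,1,1,1,1,1,1,1,1,1,1,1,1,1,1,1,2).

Now H_k = ker ∂_k / im ∂_{k+1}, so:

  H_0: rank C_0 − rank ∂_1 = 10 − 9 = 1, and the invariant factors of ∂_1 are all 1, so H_0 ≅ Z.
  H_1: rank ker ∂_1 − rank ∂_2 = (30 − 9) − 20 = 1, and ∂_2 has invariant factor 2 > 1, so H_1 ≅ Z ⊕ Z/2Z.
  H_2: rank ker ∂_2 − rank ∂_3 = (20 − 20) − 0 = 0, and there is no ∂_3, so H_2 ≅ 0.

As a check, the Euler characteristic is 10 − 30 + 20 = 0, which agrees with 1 − 1 + 0 = 0.
(K is a triangulation of the Klein bottle.)

Hence the Betti numbers are b_0 = 1, b_1 = 1, b_2 = 0.

b_0 = 1, b_1 = 1, b_2 = 0.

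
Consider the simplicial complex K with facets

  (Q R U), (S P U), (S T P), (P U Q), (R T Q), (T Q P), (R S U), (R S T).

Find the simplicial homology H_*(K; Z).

Order the vertices as P < Q < R < S < T < U. Listing each simplex with vertices in this order, K has dimension 2 with simplices:

  0-simplices (6): P, Q, R, S, T, U
  1-simplices (12): PQ, PS, PT, PU, QR, QT, QU, RS, RT, RU, ST, SU
  2-simplices (8): PQT, PQU, PST, PSU, QRT, QRU, RST, RSU

giving chain groups C_0 ≅ Z^6, C_1 ≅ Z^12, C_2 ≅ Z^8.

∂_1: C_1 → C_0 maps an edge to its endpoints' difference, ∂[p,q] = q − p. For instance
  ∂RU = U − R.
This gives a 6×12 integer matrix of rank 5; reducing to Smith normal form yields diagonal entries (1,1,1,1,1).

The boundary map ∂_2: C_2 → C_1 maps a triangle to the signed sum of its edges. For instance
  ∂QRT = RT − QT + QR,
  ∂RSU = SU − RU + RS.
As a 12×8 matrix over Z this has rank 7, with invariant factors (1,1,1,1,1,1,1).

Reading off H_k = ker ∂_k / im ∂_{k+1}:

  H_0: rank C_0 − rank ∂_1 = 6 − 5 = 1, and the invariant factors of ∂_1 are all 1, so H_0 = Z.
  H_1: rank ker ∂_1 − rank ∂_2 = (12 − 5) − 7 = 0, and the invariant factors of ∂_2 are all 1, so H_1 = 0.
  H_2: rank ker ∂_2 − rank ∂_3 = (8 − 7) − 0 = 1, and there is no ∂_3, so H_2 = Z.

As a check, the Euler characteristic is 6 − 12 + 8 = 2, which agrees with 1 − 0 + 1 = 2.

H_0 = Z,  H_1 = 0,  H_2 = Z.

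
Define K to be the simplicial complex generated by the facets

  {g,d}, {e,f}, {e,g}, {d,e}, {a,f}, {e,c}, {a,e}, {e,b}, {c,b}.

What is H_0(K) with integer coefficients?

We work with the vertex ordering a < b < c < d < e < f < g. The simplices of K, each written with vertices in increasing order, are:

  0-simplices (7): a, b, c, d, e, f, g
  1-simplices (9): ae, af, bc, be, ce, de, dg, ef, eg

so the chain groups are C_0 ≅ Z^7, C_1 ≅ Z^9.

Boundary ∂_1: C_1 → C_0 sends each edge [p,q] (with p < q) to q − p.
As a 7×9 matrix over Z this has rank 6, with invariant factors (1,1,1,1,1,1).

Now H_k = ker ∂_k / im ∂_{k+1}, so:

  H_0: rank C_0 − rank ∂_1 = 7 − 6 = 1, and the invariant factors of ∂_1 are all 1, so H_0 ≅ Z.

H_0 ≅ Z.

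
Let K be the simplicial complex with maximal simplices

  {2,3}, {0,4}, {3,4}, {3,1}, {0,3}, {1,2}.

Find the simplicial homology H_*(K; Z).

H_0 = Z,  H_1 = Z^2.

Order the vertices as 0 < 1 < 2 < 3 < 4. Listing each simplex with vertices in this order, K has dimension 1 with simplices:

  0-simplices (5): [0], [1], [2], [3], [4]
  1-simplices (6): [0,3], [0,4], [1,2], [1,3], [2,3], [3,4]

so the chain groups are C_0 ≅ Z^5, C_1 ≅ Z^6.

∂_1: C_1 → C_0 is given by ∂[p,q] = [q] − [p].
As a 5×6 matrix over Z this has rank 4, with invariant factors (1,1,1,1).

Computing H_k = (kernel of ∂_k) / (image of ∂_{k+1}):

  H_0: rank C_0 − rank ∂_1 = 5 − 4 = 1, and the invariant factors of ∂_1 are all 1, so H_0 ≅ Z.
  H_1: rank ker ∂_1 − rank ∂_2 = (6 − 4) − 0 = 2, and there is no ∂_2, so H_1 ≅ Z^2.

(K is a triangulation of a wedge of 2 circles.)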